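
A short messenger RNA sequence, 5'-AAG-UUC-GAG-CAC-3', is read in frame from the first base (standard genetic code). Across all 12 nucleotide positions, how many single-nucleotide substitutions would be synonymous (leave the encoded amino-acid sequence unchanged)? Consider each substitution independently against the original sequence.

4

Codon 1 (AAG, Lys): 1 synonymous substitution.
Codon 2 (UUC, Phe): 1 synonymous substitution.
Codon 3 (GAG, Glu): 1 synonymous substitution.
Codon 4 (CAC, His): 1 synonymous substitution.
Total: 1 + 1 + 1 + 1 = 4.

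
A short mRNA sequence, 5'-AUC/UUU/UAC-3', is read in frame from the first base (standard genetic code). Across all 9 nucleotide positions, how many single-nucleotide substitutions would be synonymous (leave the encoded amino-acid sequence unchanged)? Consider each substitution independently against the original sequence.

4

Codon 1 (AUC, Ile): 2 synonymous substitutions.
Codon 2 (UUU, Phe): 1 synonymous substitution.
Codon 3 (UAC, Tyr): 1 synonymous substitution.
Total: 2 + 1 + 1 = 4.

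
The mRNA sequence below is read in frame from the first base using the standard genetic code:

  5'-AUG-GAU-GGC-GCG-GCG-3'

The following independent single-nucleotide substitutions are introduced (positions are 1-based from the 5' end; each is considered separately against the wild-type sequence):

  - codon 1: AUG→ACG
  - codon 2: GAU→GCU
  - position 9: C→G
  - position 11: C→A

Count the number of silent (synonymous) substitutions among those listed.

1

Codon 1: AUG (Met) → ACG (Thr) — missense.
Codon 2: GAU (Asp) → GCU (Ala) — missense.
Codon 3: GGC (Gly) → GGG (Gly) — synonymous.
Codon 4: GCG (Ala) → GAG (Glu) — missense.
Synonymous: 1 of 4.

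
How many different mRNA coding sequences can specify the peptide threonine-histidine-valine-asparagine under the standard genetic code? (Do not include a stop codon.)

Thr: 4 codons.
His: 2 codons.
Val: 4 codons.
Asn: 2 codons.
4 × 2 × 4 × 2 = 64.

64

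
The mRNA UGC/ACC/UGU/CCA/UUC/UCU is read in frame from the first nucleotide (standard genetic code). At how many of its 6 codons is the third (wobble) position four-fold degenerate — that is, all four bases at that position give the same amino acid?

3

Codon 1 UGC (Cys): third position 2-fold.
Codon 2 ACC (Thr): third position 4-fold.
Codon 3 UGU (Cys): third position 2-fold.
Codon 4 CCA (Pro): third position 4-fold.
Codon 5 UUC (Phe): third position 2-fold.
Codon 6 UCU (Ser): third position 4-fold.
Four-fold degenerate third positions: 3.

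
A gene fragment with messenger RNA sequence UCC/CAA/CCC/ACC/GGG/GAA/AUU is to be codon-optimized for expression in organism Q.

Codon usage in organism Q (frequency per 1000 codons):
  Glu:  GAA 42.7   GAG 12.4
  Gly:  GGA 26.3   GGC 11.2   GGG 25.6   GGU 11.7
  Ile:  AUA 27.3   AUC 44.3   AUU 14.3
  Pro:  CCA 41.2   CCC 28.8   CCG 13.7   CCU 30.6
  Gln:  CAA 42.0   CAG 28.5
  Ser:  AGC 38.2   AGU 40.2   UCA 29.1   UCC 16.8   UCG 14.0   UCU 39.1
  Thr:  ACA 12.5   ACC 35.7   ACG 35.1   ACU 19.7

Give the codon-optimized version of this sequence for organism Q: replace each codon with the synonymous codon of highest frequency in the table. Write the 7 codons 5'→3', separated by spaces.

Codon 1 (Ser): best is AGU at 40.2.
Codon 2 (Gln): best is CAA at 42.0.
Codon 3 (Pro): best is CCA at 41.2.
Codon 4 (Thr): best is ACC at 35.7.
Codon 5 (Gly): best is GGA at 26.3.
Codon 6 (Glu): best is GAA at 42.7.
Codon 7 (Ile): best is AUC at 44.3.

AGU CAA CCA ACC GGA GAA AUC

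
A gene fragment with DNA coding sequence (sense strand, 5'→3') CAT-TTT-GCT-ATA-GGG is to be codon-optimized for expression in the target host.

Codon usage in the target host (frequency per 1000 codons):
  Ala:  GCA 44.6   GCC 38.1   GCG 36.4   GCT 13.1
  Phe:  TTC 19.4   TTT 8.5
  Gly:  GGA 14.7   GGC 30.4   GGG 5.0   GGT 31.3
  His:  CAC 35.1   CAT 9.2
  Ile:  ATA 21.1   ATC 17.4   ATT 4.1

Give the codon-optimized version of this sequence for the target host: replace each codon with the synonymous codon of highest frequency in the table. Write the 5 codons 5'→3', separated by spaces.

Codon 1 (His): best is CAC at 35.1.
Codon 2 (Phe): best is TTC at 19.4.
Codon 3 (Ala): best is GCA at 44.6.
Codon 4 (Ile): best is ATA at 21.1.
Codon 5 (Gly): best is GGT at 31.3.

CAC TTC GCA ATA GGT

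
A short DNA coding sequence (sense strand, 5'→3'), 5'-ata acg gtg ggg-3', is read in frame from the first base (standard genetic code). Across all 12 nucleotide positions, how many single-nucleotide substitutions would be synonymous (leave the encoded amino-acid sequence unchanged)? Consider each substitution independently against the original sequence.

Codon 1 (ATA, Ile): 2 synonymous substitutions.
Codon 2 (ACG, Thr): 3 synonymous substitutions.
Codon 3 (GTG, Val): 3 synonymous substitutions.
Codon 4 (GGG, Gly): 3 synonymous substitutions.
Total: 2 + 3 + 3 + 3 = 11.

11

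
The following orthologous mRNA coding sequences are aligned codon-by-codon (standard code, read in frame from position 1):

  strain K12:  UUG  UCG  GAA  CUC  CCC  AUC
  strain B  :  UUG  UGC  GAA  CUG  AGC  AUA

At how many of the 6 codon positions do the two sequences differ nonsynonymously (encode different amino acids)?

Codon 1: UUG Leu / UUG Leu — identical.
Codon 2: UCG Ser / UGC Cys — nonsynonymous.
Codon 3: GAA Glu / GAA Glu — identical.
Codon 4: CUC Leu / CUG Leu — synonymous.
Codon 5: CCC Pro / AGC Ser — nonsynonymous.
Codon 6: AUC Ile / AUA Ile — synonymous.
Nonsynonymous differences: 2.

2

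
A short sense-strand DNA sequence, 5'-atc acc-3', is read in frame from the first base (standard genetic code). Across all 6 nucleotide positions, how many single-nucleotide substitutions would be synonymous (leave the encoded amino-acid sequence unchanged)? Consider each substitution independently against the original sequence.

Codon 1 (ATC, Ile): 2 synonymous substitutions.
Codon 2 (ACC, Thr): 3 synonymous substitutions.
Total: 2 + 3 = 5.

5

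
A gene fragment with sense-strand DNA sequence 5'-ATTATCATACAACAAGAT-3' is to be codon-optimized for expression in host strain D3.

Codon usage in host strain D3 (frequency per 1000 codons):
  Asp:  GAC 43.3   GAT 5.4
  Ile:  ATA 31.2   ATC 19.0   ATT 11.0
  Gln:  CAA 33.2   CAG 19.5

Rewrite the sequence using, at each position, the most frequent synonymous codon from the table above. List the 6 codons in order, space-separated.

Codon 1 (Ile): best is ATA at 31.2.
Codon 2 (Ile): best is ATA at 31.2.
Codon 3 (Ile): best is ATA at 31.2.
Codon 4 (Gln): best is CAA at 33.2.
Codon 5 (Gln): best is CAA at 33.2.
Codon 6 (Asp): best is GAC at 43.3.

ATA ATA ATA CAA CAA GAC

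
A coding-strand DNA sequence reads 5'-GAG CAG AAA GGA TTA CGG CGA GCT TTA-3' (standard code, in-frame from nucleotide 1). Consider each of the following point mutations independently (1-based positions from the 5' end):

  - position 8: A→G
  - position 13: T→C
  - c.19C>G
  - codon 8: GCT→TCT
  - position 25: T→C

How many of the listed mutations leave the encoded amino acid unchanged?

2

Codon 3: AAA (Lys) → AGA (Arg) — missense.
Codon 5: TTA (Leu) → CTA (Leu) — synonymous.
Codon 7: CGA (Arg) → GGA (Gly) — missense.
Codon 8: GCT (Ala) → TCT (Ser) — missense.
Codon 9: TTA (Leu) → CTA (Leu) — synonymous.
Synonymous: 2 of 5.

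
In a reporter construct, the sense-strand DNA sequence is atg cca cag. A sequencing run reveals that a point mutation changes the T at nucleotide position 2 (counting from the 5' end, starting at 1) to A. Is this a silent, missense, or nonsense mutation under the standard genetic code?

Position 2 falls in codon 1: ATG → Met.
After the substitution the codon is AAG → Lys.
Met ≠ Lys, so this is a missense mutation.

missense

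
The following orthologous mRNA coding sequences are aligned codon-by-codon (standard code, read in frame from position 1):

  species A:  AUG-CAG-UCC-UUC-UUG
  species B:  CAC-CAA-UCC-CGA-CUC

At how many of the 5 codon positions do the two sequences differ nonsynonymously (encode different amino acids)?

2

Codon 1: AUG Met / CAC His — nonsynonymous.
Codon 2: CAG Gln / CAA Gln — synonymous.
Codon 3: UCC Ser / UCC Ser — identical.
Codon 4: UUC Phe / CGA Arg — nonsynonymous.
Codon 5: UUG Leu / CUC Leu — synonymous.
Nonsynonymous differences: 2.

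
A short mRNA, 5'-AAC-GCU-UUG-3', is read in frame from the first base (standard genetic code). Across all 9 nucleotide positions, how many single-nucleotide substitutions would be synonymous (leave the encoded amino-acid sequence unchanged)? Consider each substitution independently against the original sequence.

Codon 1 (AAC, Asn): 1 synonymous substitution.
Codon 2 (GCU, Ala): 3 synonymous substitutions.
Codon 3 (UUG, Leu): 2 synonymous substitutions.
Total: 1 + 3 + 2 = 6.

6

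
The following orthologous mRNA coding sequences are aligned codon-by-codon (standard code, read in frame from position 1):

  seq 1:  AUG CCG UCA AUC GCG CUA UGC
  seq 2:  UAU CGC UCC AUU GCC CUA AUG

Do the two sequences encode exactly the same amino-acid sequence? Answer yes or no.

Codon 1: AUG Met / UAU Tyr — nonsynonymous.
Codon 2: CCG Pro / CGC Arg — nonsynonymous.
Codon 3: UCA Ser / UCC Ser — synonymous.
Codon 4: AUC Ile / AUU Ile — synonymous.
Codon 5: GCG Ala / GCC Ala — synonymous.
Codon 6: CUA Leu / CUA Leu — identical.
Codon 7: UGC Cys / AUG Met — nonsynonymous.
Nonsynonymous differences: 3 → different protein.

no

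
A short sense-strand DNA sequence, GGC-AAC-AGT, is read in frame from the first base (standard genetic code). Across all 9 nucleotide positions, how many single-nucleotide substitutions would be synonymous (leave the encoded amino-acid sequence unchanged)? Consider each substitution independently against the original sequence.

5

Codon 1 (GGC, Gly): 3 synonymous substitutions.
Codon 2 (AAC, Asn): 1 synonymous substitution.
Codon 3 (AGT, Ser): 1 synonymous substitution.
Total: 3 + 1 + 1 = 5.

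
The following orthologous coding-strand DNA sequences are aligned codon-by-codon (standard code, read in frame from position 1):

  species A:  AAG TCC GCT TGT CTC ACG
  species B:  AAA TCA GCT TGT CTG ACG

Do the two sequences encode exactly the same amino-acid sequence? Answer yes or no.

Codon 1: AAG Lys / AAA Lys — synonymous.
Codon 2: TCC Ser / TCA Ser — synonymous.
Codon 3: GCT Ala / GCT Ala — identical.
Codon 4: TGT Cys / TGT Cys — identical.
Codon 5: CTC Leu / CTG Leu — synonymous.
Codon 6: ACG Thr / ACG Thr — identical.
Nonsynonymous differences: 0 → same protein.

yes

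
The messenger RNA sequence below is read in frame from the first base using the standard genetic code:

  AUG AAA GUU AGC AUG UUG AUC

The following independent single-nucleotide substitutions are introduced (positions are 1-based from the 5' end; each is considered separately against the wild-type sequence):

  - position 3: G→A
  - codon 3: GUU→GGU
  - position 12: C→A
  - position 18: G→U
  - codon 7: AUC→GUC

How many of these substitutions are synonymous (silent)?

0

Codon 1: AUG (Met) → AUA (Ile) — missense.
Codon 3: GUU (Val) → GGU (Gly) — missense.
Codon 4: AGC (Ser) → AGA (Arg) — missense.
Codon 6: UUG (Leu) → UUU (Phe) — missense.
Codon 7: AUC (Ile) → GUC (Val) — missense.
Synonymous: 0 of 5.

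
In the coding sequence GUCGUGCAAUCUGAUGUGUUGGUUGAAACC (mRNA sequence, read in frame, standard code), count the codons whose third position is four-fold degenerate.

Codon 1 GUC (Val): third position 4-fold.
Codon 2 GUG (Val): third position 4-fold.
Codon 3 CAA (Gln): third position 2-fold.
Codon 4 UCU (Ser): third position 4-fold.
Codon 5 GAU (Asp): third position 2-fold.
Codon 6 GUG (Val): third position 4-fold.
Codon 7 UUG (Leu): third position 2-fold.
Codon 8 GUU (Val): third position 4-fold.
Codon 9 GAA (Glu): third position 2-fold.
Codon 10 ACC (Thr): third position 4-fold.
Four-fold degenerate third positions: 6.

6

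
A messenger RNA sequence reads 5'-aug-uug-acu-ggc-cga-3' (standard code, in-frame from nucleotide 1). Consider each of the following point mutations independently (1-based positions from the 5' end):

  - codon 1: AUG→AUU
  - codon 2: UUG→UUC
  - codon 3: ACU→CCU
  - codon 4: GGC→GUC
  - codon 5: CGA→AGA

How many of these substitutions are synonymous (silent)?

Codon 1: AUG (Met) → AUU (Ile) — missense.
Codon 2: UUG (Leu) → UUC (Phe) — missense.
Codon 3: ACU (Thr) → CCU (Pro) — missense.
Codon 4: GGC (Gly) → GUC (Val) — missense.
Codon 5: CGA (Arg) → AGA (Arg) — synonymous.
Synonymous: 1 of 5.

1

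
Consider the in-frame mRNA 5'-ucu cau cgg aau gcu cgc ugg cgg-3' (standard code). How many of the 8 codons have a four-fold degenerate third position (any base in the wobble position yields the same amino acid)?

5

Codon 1 UCU (Ser): third position 4-fold.
Codon 2 CAU (His): third position 2-fold.
Codon 3 CGG (Arg): third position 4-fold.
Codon 4 AAU (Asn): third position 2-fold.
Codon 5 GCU (Ala): third position 4-fold.
Codon 6 CGC (Arg): third position 4-fold.
Codon 7 UGG (Trp): third position 1-fold.
Codon 8 CGG (Arg): third position 4-fold.
Four-fold degenerate third positions: 5.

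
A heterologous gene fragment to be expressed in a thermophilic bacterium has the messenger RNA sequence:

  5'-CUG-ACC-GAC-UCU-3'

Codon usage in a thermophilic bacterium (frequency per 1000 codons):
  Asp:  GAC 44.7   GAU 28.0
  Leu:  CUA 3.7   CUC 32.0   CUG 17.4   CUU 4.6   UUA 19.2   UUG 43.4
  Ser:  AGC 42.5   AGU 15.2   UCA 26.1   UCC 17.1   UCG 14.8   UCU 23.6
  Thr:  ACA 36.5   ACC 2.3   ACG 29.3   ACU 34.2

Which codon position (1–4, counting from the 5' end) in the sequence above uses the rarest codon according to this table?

Codon 1 CUG (Leu): 17.4 per 1000.
Codon 2 ACC (Thr): 2.3 per 1000.
Codon 3 GAC (Asp): 44.7 per 1000.
Codon 4 UCU (Ser): 23.6 per 1000.
Lowest frequency is 2.3 at codon 2.

2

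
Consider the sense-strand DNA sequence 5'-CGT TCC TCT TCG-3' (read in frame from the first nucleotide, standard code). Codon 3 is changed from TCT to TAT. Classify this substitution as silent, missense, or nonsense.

Position 8 falls in codon 3: TCT → Ser.
After the substitution the codon is TAT → Tyr.
Ser ≠ Tyr, so this is a missense mutation.

missense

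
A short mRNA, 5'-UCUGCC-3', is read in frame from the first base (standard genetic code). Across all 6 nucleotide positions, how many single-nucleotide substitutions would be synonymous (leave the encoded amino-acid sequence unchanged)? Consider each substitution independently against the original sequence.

Codon 1 (UCU, Ser): 3 synonymous substitutions.
Codon 2 (GCC, Ala): 3 synonymous substitutions.
Total: 3 + 3 = 6.

6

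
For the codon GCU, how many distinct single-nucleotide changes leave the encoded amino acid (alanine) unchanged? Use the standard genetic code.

3

Position 1: none → 0 synonymous.
Position 2: none → 0 synonymous.
Position 3: GCC, GCA, GCG → 3 synonymous.
Total: 0 + 0 + 3 = 3.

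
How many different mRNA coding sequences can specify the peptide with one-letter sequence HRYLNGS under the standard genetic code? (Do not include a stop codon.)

6912

His: 2 codons.
Arg: 6 codons.
Tyr: 2 codons.
Leu: 6 codons.
Asn: 2 codons.
Gly: 4 codons.
Ser: 6 codons.
2 × 6 × 2 × 6 × 2 × 4 × 6 = 6912.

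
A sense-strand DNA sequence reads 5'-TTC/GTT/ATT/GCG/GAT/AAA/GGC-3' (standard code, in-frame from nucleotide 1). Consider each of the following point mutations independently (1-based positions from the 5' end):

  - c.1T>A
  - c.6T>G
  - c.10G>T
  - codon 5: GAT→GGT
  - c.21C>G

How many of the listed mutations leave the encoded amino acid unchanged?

2

Codon 1: TTC (Phe) → ATC (Ile) — missense.
Codon 2: GTT (Val) → GTG (Val) — synonymous.
Codon 4: GCG (Ala) → TCG (Ser) — missense.
Codon 5: GAT (Asp) → GGT (Gly) — missense.
Codon 7: GGC (Gly) → GGG (Gly) — synonymous.
Synonymous: 2 of 5.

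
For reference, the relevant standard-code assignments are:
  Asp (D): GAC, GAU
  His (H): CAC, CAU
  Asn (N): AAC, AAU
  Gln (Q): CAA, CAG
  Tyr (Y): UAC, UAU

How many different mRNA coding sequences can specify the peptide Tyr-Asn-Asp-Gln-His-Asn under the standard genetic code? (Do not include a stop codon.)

Tyr: 2 codons.
Asn: 2 codons.
Asp: 2 codons.
Gln: 2 codons.
His: 2 codons.
Asn: 2 codons.
2 × 2 × 2 × 2 × 2 × 2 = 64.

64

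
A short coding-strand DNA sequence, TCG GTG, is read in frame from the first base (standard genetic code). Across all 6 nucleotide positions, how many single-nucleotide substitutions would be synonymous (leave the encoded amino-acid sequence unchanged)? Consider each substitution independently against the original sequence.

Codon 1 (TCG, Ser): 3 synonymous substitutions.
Codon 2 (GTG, Val): 3 synonymous substitutions.
Total: 3 + 3 = 6.

6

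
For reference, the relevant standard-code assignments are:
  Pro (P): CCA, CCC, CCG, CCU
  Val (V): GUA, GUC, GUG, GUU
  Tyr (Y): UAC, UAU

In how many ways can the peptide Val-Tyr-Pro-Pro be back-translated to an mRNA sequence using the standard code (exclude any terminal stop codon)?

Val: 4 codons.
Tyr: 2 codons.
Pro: 4 codons.
Pro: 4 codons.
4 × 2 × 4 × 4 = 128.

128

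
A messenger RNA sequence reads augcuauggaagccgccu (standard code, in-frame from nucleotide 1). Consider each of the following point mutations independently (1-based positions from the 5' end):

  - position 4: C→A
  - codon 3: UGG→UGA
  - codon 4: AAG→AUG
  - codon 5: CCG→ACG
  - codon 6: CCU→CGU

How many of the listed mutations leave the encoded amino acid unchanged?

0

Codon 2: CUA (Leu) → AUA (Ile) — missense.
Codon 3: UGG (Trp) → UGA (Stop) — nonsense.
Codon 4: AAG (Lys) → AUG (Met) — missense.
Codon 5: CCG (Pro) → ACG (Thr) — missense.
Codon 6: CCU (Pro) → CGU (Arg) — missense.
Synonymous: 0 of 5.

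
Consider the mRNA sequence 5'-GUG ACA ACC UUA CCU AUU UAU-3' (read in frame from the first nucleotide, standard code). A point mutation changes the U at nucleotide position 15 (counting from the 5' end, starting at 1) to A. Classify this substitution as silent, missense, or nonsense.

silent

Position 15 falls in codon 5: CCU → Pro.
After the substitution the codon is CCA → Pro.
Both encode Pro, so the change is synonymous.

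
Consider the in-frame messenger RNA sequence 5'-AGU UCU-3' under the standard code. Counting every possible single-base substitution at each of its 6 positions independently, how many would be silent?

Codon 1 (AGU, Ser): 1 synonymous substitution.
Codon 2 (UCU, Ser): 3 synonymous substitutions.
Total: 1 + 3 = 4.

4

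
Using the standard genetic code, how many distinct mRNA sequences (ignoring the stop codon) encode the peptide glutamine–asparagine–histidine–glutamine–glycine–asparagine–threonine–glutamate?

1024

Gln: 2 codons.
Asn: 2 codons.
His: 2 codons.
Gln: 2 codons.
Gly: 4 codons.
Asn: 2 codons.
Thr: 4 codons.
Glu: 2 codons.
2 × 2 × 2 × 2 × 4 × 2 × 4 × 2 = 1024.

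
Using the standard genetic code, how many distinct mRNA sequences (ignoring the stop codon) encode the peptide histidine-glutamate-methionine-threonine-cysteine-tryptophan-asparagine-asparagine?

His: 2 codons.
Glu: 2 codons.
Met: 1 codon.
Thr: 4 codons.
Cys: 2 codons.
Trp: 1 codon.
Asn: 2 codons.
Asn: 2 codons.
2 × 2 × 1 × 4 × 2 × 1 × 2 × 2 = 128.

128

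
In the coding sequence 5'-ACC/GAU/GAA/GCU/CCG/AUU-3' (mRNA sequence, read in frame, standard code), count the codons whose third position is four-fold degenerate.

3

Codon 1 ACC (Thr): third position 4-fold.
Codon 2 GAU (Asp): third position 2-fold.
Codon 3 GAA (Glu): third position 2-fold.
Codon 4 GCU (Ala): third position 4-fold.
Codon 5 CCG (Pro): third position 4-fold.
Codon 6 AUU (Ile): third position 3-fold.
Four-fold degenerate third positions: 3.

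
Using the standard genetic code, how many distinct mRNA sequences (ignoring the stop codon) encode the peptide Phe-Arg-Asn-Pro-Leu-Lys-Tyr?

Phe: 2 codons.
Arg: 6 codons.
Asn: 2 codons.
Pro: 4 codons.
Leu: 6 codons.
Lys: 2 codons.
Tyr: 2 codons.
2 × 6 × 2 × 4 × 6 × 2 × 2 = 2304.

2304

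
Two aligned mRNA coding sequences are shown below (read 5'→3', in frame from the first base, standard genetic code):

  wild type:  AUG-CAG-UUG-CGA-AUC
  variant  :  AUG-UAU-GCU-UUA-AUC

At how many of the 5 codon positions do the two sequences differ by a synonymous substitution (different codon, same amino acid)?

0

Codon 1: AUG Met / AUG Met — identical.
Codon 2: CAG Gln / UAU Tyr — nonsynonymous.
Codon 3: UUG Leu / GCU Ala — nonsynonymous.
Codon 4: CGA Arg / UUA Leu — nonsynonymous.
Codon 5: AUC Ile / AUC Ile — identical.
Synonymous differences: 0.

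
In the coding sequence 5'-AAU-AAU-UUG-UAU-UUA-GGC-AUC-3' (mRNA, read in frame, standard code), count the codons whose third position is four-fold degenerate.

1

Codon 1 AAU (Asn): third position 2-fold.
Codon 2 AAU (Asn): third position 2-fold.
Codon 3 UUG (Leu): third position 2-fold.
Codon 4 UAU (Tyr): third position 2-fold.
Codon 5 UUA (Leu): third position 2-fold.
Codon 6 GGC (Gly): third position 4-fold.
Codon 7 AUC (Ile): third position 3-fold.
Four-fold degenerate third positions: 1.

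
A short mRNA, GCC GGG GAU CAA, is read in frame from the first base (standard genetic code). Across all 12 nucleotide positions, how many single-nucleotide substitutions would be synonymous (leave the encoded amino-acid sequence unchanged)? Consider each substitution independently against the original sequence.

Codon 1 (GCC, Ala): 3 synonymous substitutions.
Codon 2 (GGG, Gly): 3 synonymous substitutions.
Codon 3 (GAU, Asp): 1 synonymous substitution.
Codon 4 (CAA, Gln): 1 synonymous substitution.
Total: 3 + 3 + 1 + 1 = 8.

8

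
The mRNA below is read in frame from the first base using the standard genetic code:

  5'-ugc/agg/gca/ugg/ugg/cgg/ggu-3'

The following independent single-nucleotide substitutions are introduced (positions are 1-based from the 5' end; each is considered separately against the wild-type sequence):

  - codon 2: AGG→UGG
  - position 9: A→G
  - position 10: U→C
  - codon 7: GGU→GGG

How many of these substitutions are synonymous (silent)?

2

Codon 2: AGG (Arg) → UGG (Trp) — missense.
Codon 3: GCA (Ala) → GCG (Ala) — synonymous.
Codon 4: UGG (Trp) → CGG (Arg) — missense.
Codon 7: GGU (Gly) → GGG (Gly) — synonymous.
Synonymous: 2 of 4.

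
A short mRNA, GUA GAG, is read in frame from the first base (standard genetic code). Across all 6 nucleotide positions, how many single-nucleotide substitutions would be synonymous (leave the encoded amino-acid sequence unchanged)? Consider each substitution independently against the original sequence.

4

Codon 1 (GUA, Val): 3 synonymous substitutions.
Codon 2 (GAG, Glu): 1 synonymous substitution.
Total: 3 + 1 = 4.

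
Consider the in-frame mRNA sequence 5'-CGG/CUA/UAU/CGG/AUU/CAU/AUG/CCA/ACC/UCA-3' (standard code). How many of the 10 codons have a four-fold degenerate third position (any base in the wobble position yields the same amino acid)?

Codon 1 CGG (Arg): third position 4-fold.
Codon 2 CUA (Leu): third position 4-fold.
Codon 3 UAU (Tyr): third position 2-fold.
Codon 4 CGG (Arg): third position 4-fold.
Codon 5 AUU (Ile): third position 3-fold.
Codon 6 CAU (His): third position 2-fold.
Codon 7 AUG (Met): third position 1-fold.
Codon 8 CCA (Pro): third position 4-fold.
Codon 9 ACC (Thr): third position 4-fold.
Codon 10 UCA (Ser): third position 4-fold.
Four-fold degenerate third positions: 6.

6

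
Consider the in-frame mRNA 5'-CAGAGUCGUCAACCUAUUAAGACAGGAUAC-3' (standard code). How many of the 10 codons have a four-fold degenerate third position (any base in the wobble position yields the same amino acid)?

Codon 1 CAG (Gln): third position 2-fold.
Codon 2 AGU (Ser): third position 2-fold.
Codon 3 CGU (Arg): third position 4-fold.
Codon 4 CAA (Gln): third position 2-fold.
Codon 5 CCU (Pro): third position 4-fold.
Codon 6 AUU (Ile): third position 3-fold.
Codon 7 AAG (Lys): third position 2-fold.
Codon 8 ACA (Thr): third position 4-fold.
Codon 9 GGA (Gly): third position 4-fold.
Codon 10 UAC (Tyr): third position 2-fold.
Four-fold degenerate third positions: 4.

4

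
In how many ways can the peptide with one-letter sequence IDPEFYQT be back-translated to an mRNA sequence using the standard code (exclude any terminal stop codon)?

Ile: 3 codons.
Asp: 2 codons.
Pro: 4 codons.
Glu: 2 codons.
Phe: 2 codons.
Tyr: 2 codons.
Gln: 2 codons.
Thr: 4 codons.
3 × 2 × 4 × 2 × 2 × 2 × 2 × 4 = 1536.

1536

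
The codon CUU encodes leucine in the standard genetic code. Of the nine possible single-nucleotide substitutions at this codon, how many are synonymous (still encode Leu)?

Position 1: none → 0 synonymous.
Position 2: none → 0 synonymous.
Position 3: CUC, CUA, CUG → 3 synonymous.
Total: 0 + 0 + 3 = 3.

3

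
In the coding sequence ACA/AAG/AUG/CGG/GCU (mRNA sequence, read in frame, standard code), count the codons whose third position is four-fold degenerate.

Codon 1 ACA (Thr): third position 4-fold.
Codon 2 AAG (Lys): third position 2-fold.
Codon 3 AUG (Met): third position 1-fold.
Codon 4 CGG (Arg): third position 4-fold.
Codon 5 GCU (Ala): third position 4-fold.
Four-fold degenerate third positions: 3.

3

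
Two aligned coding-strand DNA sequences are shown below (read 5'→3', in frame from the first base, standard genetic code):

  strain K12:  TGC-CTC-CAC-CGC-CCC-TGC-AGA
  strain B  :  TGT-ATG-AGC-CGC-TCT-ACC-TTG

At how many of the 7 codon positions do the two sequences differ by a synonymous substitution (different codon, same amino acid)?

1

Codon 1: TGC Cys / TGT Cys — synonymous.
Codon 2: CTC Leu / ATG Met — nonsynonymous.
Codon 3: CAC His / AGC Ser — nonsynonymous.
Codon 4: CGC Arg / CGC Arg — identical.
Codon 5: CCC Pro / TCT Ser — nonsynonymous.
Codon 6: TGC Cys / ACC Thr — nonsynonymous.
Codon 7: AGA Arg / TTG Leu — nonsynonymous.
Synonymous differences: 1.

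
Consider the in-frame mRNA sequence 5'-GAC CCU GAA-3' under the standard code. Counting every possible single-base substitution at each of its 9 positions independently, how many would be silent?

5

Codon 1 (GAC, Asp): 1 synonymous substitution.
Codon 2 (CCU, Pro): 3 synonymous substitutions.
Codon 3 (GAA, Glu): 1 synonymous substitution.
Total: 1 + 3 + 1 = 5.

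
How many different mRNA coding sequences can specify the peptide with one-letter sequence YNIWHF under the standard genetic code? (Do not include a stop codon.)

48

Tyr: 2 codons.
Asn: 2 codons.
Ile: 3 codons.
Trp: 1 codon.
His: 2 codons.
Phe: 2 codons.
2 × 2 × 3 × 1 × 2 × 2 = 48.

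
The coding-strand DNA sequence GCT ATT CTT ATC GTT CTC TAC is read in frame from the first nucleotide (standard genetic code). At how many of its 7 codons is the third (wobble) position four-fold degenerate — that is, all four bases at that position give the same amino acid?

Codon 1 GCT (Ala): third position 4-fold.
Codon 2 ATT (Ile): third position 3-fold.
Codon 3 CTT (Leu): third position 4-fold.
Codon 4 ATC (Ile): third position 3-fold.
Codon 5 GTT (Val): third position 4-fold.
Codon 6 CTC (Leu): third position 4-fold.
Codon 7 TAC (Tyr): third position 2-fold.
Four-fold degenerate third positions: 4.

4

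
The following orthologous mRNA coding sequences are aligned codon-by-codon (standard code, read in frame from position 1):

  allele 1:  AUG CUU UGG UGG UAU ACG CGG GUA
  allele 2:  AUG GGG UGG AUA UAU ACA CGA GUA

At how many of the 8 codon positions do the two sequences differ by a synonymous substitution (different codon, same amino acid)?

Codon 1: AUG Met / AUG Met — identical.
Codon 2: CUU Leu / GGG Gly — nonsynonymous.
Codon 3: UGG Trp / UGG Trp — identical.
Codon 4: UGG Trp / AUA Ile — nonsynonymous.
Codon 5: UAU Tyr / UAU Tyr — identical.
Codon 6: ACG Thr / ACA Thr — synonymous.
Codon 7: CGG Arg / CGA Arg — synonymous.
Codon 8: GUA Val / GUA Val — identical.
Synonymous differences: 2.

2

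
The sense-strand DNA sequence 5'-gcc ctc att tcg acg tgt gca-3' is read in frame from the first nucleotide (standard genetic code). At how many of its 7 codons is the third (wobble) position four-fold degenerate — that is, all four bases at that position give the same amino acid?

5

Codon 1 GCC (Ala): third position 4-fold.
Codon 2 CTC (Leu): third position 4-fold.
Codon 3 ATT (Ile): third position 3-fold.
Codon 4 TCG (Ser): third position 4-fold.
Codon 5 ACG (Thr): third position 4-fold.
Codon 6 TGT (Cys): third position 2-fold.
Codon 7 GCA (Ala): third position 4-fold.
Four-fold degenerate third positions: 5.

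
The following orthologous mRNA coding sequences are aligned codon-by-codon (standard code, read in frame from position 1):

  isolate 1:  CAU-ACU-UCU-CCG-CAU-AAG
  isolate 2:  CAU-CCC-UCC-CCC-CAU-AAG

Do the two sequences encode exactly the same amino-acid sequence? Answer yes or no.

Codon 1: CAU His / CAU His — identical.
Codon 2: ACU Thr / CCC Pro — nonsynonymous.
Codon 3: UCU Ser / UCC Ser — synonymous.
Codon 4: CCG Pro / CCC Pro — synonymous.
Codon 5: CAU His / CAU His — identical.
Codon 6: AAG Lys / AAG Lys — identical.
Nonsynonymous differences: 1 → different protein.

no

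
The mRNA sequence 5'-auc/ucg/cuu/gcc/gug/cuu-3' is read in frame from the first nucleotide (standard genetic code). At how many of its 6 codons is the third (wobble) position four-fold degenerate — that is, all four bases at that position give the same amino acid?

Codon 1 AUC (Ile): third position 3-fold.
Codon 2 UCG (Ser): third position 4-fold.
Codon 3 CUU (Leu): third position 4-fold.
Codon 4 GCC (Ala): third position 4-fold.
Codon 5 GUG (Val): third position 4-fold.
Codon 6 CUU (Leu): third position 4-fold.
Four-fold degenerate third positions: 5.

5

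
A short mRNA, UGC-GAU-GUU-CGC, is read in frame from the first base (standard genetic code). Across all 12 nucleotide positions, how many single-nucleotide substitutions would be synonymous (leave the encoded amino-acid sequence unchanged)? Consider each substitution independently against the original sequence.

Codon 1 (UGC, Cys): 1 synonymous substitution.
Codon 2 (GAU, Asp): 1 synonymous substitution.
Codon 3 (GUU, Val): 3 synonymous substitutions.
Codon 4 (CGC, Arg): 3 synonymous substitutions.
Total: 1 + 1 + 3 + 3 = 8.

8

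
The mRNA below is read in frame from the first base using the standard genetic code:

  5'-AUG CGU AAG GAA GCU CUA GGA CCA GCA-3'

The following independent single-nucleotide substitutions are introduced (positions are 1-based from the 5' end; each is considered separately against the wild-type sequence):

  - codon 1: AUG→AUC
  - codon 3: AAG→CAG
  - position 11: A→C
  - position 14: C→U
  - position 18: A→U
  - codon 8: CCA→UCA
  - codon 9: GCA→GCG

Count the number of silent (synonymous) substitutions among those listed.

2

Codon 1: AUG (Met) → AUC (Ile) — missense.
Codon 3: AAG (Lys) → CAG (Gln) — missense.
Codon 4: GAA (Glu) → GCA (Ala) — missense.
Codon 5: GCU (Ala) → GUU (Val) — missense.
Codon 6: CUA (Leu) → CUU (Leu) — synonymous.
Codon 8: CCA (Pro) → UCA (Ser) — missense.
Codon 9: GCA (Ala) → GCG (Ala) — synonymous.
Synonymous: 2 of 7.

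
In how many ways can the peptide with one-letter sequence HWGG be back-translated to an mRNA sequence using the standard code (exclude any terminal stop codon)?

His: 2 codons.
Trp: 1 codon.
Gly: 4 codons.
Gly: 4 codons.
2 × 1 × 4 × 4 = 32.

32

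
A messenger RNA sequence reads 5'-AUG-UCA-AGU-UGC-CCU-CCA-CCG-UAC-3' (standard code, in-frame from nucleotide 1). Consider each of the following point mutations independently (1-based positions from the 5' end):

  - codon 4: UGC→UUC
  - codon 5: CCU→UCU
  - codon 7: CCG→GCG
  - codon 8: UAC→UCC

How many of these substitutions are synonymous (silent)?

Codon 4: UGC (Cys) → UUC (Phe) — missense.
Codon 5: CCU (Pro) → UCU (Ser) — missense.
Codon 7: CCG (Pro) → GCG (Ala) — missense.
Codon 8: UAC (Tyr) → UCC (Ser) — missense.
Synonymous: 0 of 4.

0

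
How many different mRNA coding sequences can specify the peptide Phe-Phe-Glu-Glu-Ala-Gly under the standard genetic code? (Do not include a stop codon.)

Phe: 2 codons.
Phe: 2 codons.
Glu: 2 codons.
Glu: 2 codons.
Ala: 4 codons.
Gly: 4 codons.
2 × 2 × 2 × 2 × 4 × 4 = 256.

256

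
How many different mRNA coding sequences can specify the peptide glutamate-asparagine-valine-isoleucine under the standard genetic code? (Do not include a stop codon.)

Glu: 2 codons.
Asn: 2 codons.
Val: 4 codons.
Ile: 3 codons.
2 × 2 × 4 × 3 = 48.

48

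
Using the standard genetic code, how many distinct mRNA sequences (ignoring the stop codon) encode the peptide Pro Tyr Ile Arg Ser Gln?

1728

Pro: 4 codons.
Tyr: 2 codons.
Ile: 3 codons.
Arg: 6 codons.
Ser: 6 codons.
Gln: 2 codons.
4 × 2 × 3 × 6 × 6 × 2 = 1728.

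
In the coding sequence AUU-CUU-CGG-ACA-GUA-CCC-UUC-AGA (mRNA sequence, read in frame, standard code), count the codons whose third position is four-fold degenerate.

Codon 1 AUU (Ile): third position 3-fold.
Codon 2 CUU (Leu): third position 4-fold.
Codon 3 CGG (Arg): third position 4-fold.
Codon 4 ACA (Thr): third position 4-fold.
Codon 5 GUA (Val): third position 4-fold.
Codon 6 CCC (Pro): third position 4-fold.
Codon 7 UUC (Phe): third position 2-fold.
Codon 8 AGA (Arg): third position 2-fold.
Four-fold degenerate third positions: 5.

5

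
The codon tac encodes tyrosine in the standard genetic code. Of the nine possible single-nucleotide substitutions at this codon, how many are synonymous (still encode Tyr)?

1

Position 1: none → 0 synonymous.
Position 2: none → 0 synonymous.
Position 3: TAT → 1 synonymous.
Total: 0 + 0 + 1 = 1.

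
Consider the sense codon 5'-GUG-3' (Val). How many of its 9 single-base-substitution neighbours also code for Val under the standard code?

Position 1: none → 0 synonymous.
Position 2: none → 0 synonymous.
Position 3: GUU, GUC, GUA → 3 synonymous.
Total: 0 + 0 + 3 = 3.

3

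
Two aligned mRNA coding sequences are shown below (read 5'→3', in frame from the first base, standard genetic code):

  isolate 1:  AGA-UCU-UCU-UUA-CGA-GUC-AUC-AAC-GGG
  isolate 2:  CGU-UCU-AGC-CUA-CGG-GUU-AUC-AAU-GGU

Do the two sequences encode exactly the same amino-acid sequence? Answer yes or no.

yes

Codon 1: AGA Arg / CGU Arg — synonymous.
Codon 2: UCU Ser / UCU Ser — identical.
Codon 3: UCU Ser / AGC Ser — synonymous.
Codon 4: UUA Leu / CUA Leu — synonymous.
Codon 5: CGA Arg / CGG Arg — synonymous.
Codon 6: GUC Val / GUU Val — synonymous.
Codon 7: AUC Ile / AUC Ile — identical.
Codon 8: AAC Asn / AAU Asn — synonymous.
Codon 9: GGG Gly / GGU Gly — synonymous.
Nonsynonymous differences: 0 → same protein.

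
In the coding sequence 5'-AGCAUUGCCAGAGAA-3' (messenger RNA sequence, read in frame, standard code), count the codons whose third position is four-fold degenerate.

1

Codon 1 AGC (Ser): third position 2-fold.
Codon 2 AUU (Ile): third position 3-fold.
Codon 3 GCC (Ala): third position 4-fold.
Codon 4 AGA (Arg): third position 2-fold.
Codon 5 GAA (Glu): third position 2-fold.
Four-fold degenerate third positions: 1.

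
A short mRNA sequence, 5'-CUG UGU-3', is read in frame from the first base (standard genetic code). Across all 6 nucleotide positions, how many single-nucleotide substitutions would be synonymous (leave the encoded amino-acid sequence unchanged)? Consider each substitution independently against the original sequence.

Codon 1 (CUG, Leu): 4 synonymous substitutions.
Codon 2 (UGU, Cys): 1 synonymous substitution.
Total: 4 + 1 = 5.

5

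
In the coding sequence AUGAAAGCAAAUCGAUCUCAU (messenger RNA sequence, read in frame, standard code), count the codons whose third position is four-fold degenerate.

3

Codon 1 AUG (Met): third position 1-fold.
Codon 2 AAA (Lys): third position 2-fold.
Codon 3 GCA (Ala): third position 4-fold.
Codon 4 AAU (Asn): third position 2-fold.
Codon 5 CGA (Arg): third position 4-fold.
Codon 6 UCU (Ser): third position 4-fold.
Codon 7 CAU (His): third position 2-fold.
Four-fold degenerate third positions: 3.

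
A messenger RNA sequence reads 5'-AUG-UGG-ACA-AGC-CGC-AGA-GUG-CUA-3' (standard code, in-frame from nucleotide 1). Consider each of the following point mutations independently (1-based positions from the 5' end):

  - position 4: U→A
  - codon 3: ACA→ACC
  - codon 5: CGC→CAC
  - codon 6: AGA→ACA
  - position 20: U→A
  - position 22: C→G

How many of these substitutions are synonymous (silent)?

1

Codon 2: UGG (Trp) → AGG (Arg) — missense.
Codon 3: ACA (Thr) → ACC (Thr) — synonymous.
Codon 5: CGC (Arg) → CAC (His) — missense.
Codon 6: AGA (Arg) → ACA (Thr) — missense.
Codon 7: GUG (Val) → GAG (Glu) — missense.
Codon 8: CUA (Leu) → GUA (Val) — missense.
Synonymous: 1 of 6.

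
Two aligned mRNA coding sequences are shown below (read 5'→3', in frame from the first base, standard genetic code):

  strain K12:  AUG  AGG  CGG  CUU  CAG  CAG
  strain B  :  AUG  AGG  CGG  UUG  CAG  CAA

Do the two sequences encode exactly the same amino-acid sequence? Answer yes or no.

Codon 1: AUG Met / AUG Met — identical.
Codon 2: AGG Arg / AGG Arg — identical.
Codon 3: CGG Arg / CGG Arg — identical.
Codon 4: CUU Leu / UUG Leu — synonymous.
Codon 5: CAG Gln / CAG Gln — identical.
Codon 6: CAG Gln / CAA Gln — synonymous.
Nonsynonymous differences: 0 → same protein.

yes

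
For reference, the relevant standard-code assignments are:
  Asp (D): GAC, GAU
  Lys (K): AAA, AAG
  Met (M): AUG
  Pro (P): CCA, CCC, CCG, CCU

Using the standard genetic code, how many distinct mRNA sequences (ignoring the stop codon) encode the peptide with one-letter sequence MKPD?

16

Met: 1 codon.
Lys: 2 codons.
Pro: 4 codons.
Asp: 2 codons.
1 × 2 × 4 × 2 = 16.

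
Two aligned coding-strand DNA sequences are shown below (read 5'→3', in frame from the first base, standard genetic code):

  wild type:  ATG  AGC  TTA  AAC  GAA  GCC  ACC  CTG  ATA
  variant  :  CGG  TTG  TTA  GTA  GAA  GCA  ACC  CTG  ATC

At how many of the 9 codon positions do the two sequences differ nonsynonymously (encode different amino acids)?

3

Codon 1: ATG Met / CGG Arg — nonsynonymous.
Codon 2: AGC Ser / TTG Leu — nonsynonymous.
Codon 3: TTA Leu / TTA Leu — identical.
Codon 4: AAC Asn / GTA Val — nonsynonymous.
Codon 5: GAA Glu / GAA Glu — identical.
Codon 6: GCC Ala / GCA Ala — synonymous.
Codon 7: ACC Thr / ACC Thr — identical.
Codon 8: CTG Leu / CTG Leu — identical.
Codon 9: ATA Ile / ATC Ile — synonymous.
Nonsynonymous differences: 3.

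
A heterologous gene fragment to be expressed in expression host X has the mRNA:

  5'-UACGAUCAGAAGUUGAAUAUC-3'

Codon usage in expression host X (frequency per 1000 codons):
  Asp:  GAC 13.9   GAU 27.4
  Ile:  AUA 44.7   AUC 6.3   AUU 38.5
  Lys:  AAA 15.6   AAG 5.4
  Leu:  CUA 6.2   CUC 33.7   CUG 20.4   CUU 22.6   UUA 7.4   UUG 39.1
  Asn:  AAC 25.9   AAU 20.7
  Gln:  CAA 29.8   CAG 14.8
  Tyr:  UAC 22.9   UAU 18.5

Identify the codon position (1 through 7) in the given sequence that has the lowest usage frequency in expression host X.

4

Codon 1 UAC (Tyr): 22.9 per 1000.
Codon 2 GAU (Asp): 27.4 per 1000.
Codon 3 CAG (Gln): 14.8 per 1000.
Codon 4 AAG (Lys): 5.4 per 1000.
Codon 5 UUG (Leu): 39.1 per 1000.
Codon 6 AAU (Asn): 20.7 per 1000.
Codon 7 AUC (Ile): 6.3 per 1000.
Lowest frequency is 5.4 at codon 4.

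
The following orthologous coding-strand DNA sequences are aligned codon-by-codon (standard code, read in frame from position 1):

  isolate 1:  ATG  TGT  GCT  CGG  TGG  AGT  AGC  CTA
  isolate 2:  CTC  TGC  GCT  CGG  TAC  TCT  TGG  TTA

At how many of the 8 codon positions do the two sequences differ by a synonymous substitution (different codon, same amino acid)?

Codon 1: ATG Met / CTC Leu — nonsynonymous.
Codon 2: TGT Cys / TGC Cys — synonymous.
Codon 3: GCT Ala / GCT Ala — identical.
Codon 4: CGG Arg / CGG Arg — identical.
Codon 5: TGG Trp / TAC Tyr — nonsynonymous.
Codon 6: AGT Ser / TCT Ser — synonymous.
Codon 7: AGC Ser / TGG Trp — nonsynonymous.
Codon 8: CTA Leu / TTA Leu — synonymous.
Synonymous differences: 3.

3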